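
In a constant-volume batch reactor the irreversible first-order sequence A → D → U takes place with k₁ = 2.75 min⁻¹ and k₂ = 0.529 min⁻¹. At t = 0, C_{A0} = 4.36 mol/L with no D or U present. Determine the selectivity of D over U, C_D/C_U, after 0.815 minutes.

3.05

For first-order series with pure A initially, C_D(t) = k₁C_{A0}/(k₂−k₁)·(e^(−k₁t) − e^(−k₂t)).
e^(−k₁t) = e^(−2.75×0.815) = e^(−2.241) = 0.1063; e^(−k₂t) = e^(−0.4311) = 0.6498.
C_D = 2.75×4.36/(0.529−2.75) × (0.1063−0.6498) = (-5.398)×(-0.5434) = 2.934 mol/L.
C_A = C_{A0}e^(−k₁t) = 0.4636 mol/L, so C_U = C_{A0}−C_A−C_D = 0.9626 mol/L; C_D/C_U = 3.05.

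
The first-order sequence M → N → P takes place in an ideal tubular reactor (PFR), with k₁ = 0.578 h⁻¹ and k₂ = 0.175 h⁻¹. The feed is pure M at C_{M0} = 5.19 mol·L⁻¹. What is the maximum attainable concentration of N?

Evaluating C_N at τ_opt = ln(k₂/k₁)/(k₂−k₁) gives C_{N,max}/C_{M0} = (k₁/k₂)^[k₂/(k₂−k₁)].
= (0.578/0.175)^(0.175/(0.175−0.578)) = (3.303)^(-0.4342) = 0.5952.
C_{N,max} = 0.5952×5.19 = 3.09 mol·L⁻¹.

3.09 mol·L⁻¹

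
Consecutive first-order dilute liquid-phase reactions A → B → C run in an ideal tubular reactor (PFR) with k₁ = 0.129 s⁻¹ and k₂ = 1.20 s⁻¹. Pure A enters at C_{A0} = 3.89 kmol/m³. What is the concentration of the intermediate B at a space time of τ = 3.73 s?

0.284 kmol/m³

The intermediate concentration in a first-order A→B→C sequence is C_B = k₁C_{A0}(e^(−k₁τ) − e^(−k₂τ))/(k₂−k₁).
e^(−k₁τ) = e^(−0.129×3.73) = e^(−0.4812) = 0.6181; e^(−k₂τ) = e^(−4.476) = 0.01138.
C_B = 0.129×3.89/(1.20−0.129) × (0.6181−0.01138) = 0.4685×0.6067 = 0.2843 kmol/m³.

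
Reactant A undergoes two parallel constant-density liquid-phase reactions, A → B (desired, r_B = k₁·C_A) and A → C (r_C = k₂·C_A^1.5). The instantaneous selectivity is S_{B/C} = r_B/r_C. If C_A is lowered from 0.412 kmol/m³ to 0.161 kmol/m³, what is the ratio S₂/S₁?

S_{B/C} = (k₁/k₂)·C_A^-0.5, so S₂/S₁ = (C_{A,2}/C_{A,1})^-0.5.
= (0.161/0.412)^(-0.5) = (0.3908)^(-0.5) = 1.60.

1.60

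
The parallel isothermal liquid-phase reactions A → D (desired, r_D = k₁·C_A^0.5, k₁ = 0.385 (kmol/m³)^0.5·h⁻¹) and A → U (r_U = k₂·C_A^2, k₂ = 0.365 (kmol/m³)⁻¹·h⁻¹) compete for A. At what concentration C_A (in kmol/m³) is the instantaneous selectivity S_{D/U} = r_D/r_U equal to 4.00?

0.411 kmol/m³

S_{D/U} = (k₁/k₂)·C_A^-1.5 ⇒ C_A = (S·k₂/k₁)^(1/(-1.5)).
= (4.00×0.365/0.385)^(-0.6667) = (3.792)^(-0.6667) = 0.411 kmol/m³.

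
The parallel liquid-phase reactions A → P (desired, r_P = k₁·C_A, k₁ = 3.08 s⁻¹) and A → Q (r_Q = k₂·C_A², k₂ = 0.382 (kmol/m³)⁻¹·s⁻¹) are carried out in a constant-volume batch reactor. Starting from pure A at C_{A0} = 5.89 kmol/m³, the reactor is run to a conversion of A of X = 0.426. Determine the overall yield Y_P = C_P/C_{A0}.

C_A = C_{A0}(1−X) = 3.381 kmol/m³.
Along a PFR/batch, dC_P/dC_A = −r_P/(r_P+r_Q) = −k₁/(k₁+k₂·C_A).
Integrating from C_{A0} to C_A: C_P = (3.08/0.382)·ln[(3.08+0.382·5.89)/(3.08+0.382·3.38)] = 8.063·ln(5.330/4.371) = 1.598 kmol/m³.
Y_P = C_P/C_{A0} = 1.598/5.89 = 0.271.

0.271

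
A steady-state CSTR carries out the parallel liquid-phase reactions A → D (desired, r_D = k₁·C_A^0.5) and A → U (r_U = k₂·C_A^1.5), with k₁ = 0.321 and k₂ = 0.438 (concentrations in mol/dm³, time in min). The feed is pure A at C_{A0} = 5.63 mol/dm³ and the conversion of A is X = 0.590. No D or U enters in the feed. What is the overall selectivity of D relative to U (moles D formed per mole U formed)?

0.317

Exit C_A = C_{A0}(1−X) = 5.63×0.410 = 2.308 mol/dm³.
A CSTR operates uniformly at the exit composition, giving r_D = 0.4877 and r_U = 1.536 (each k·C_A^n at C_A = 2.308).
Overall selectivity = C_D/C_U = r_Dτ/(r_Uτ) = r_D/r_U = 0.317.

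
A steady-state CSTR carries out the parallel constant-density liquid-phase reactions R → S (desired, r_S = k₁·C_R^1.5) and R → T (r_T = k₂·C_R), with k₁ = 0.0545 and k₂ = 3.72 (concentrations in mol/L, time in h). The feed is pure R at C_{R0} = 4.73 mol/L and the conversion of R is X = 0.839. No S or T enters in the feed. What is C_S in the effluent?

Exit C_R = C_{R0}(1−X) = 4.73×0.161 = 0.7615 mol/L.
In a CSTR the entire volume is at exit conditions, so r_S = 0.0545×0.7615^1.5 = 0.03622 and r_T = 3.72×0.7615 = 2.833.
Fraction of consumed R going to S: r_S/(r_S+r_T) = 0.01262.
C_S = 0.01262·C_{R0}·X = 0.01262×4.73×0.839 = 0.0501 mol/L.

0.0501 mol/L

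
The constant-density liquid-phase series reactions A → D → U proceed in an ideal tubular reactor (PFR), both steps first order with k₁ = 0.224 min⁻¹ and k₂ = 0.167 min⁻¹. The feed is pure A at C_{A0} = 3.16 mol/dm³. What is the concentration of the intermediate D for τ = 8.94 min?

1.11 mol/dm³

Solving the coupled first-order balances gives C_D(τ) = [k₁/(k₂−k₁)]·C_{A0}·(e^(−k₁τ) − e^(−k₂τ)).
e^(−k₁τ) = e^(−0.224×8.94) = e^(−2.003) = 0.1350; e^(−k₂τ) = e^(−1.493) = 0.2247.
C_D = 0.224×3.16/(0.167−0.224) × (0.1350−0.2247) = (-12.42)×(-0.08971) = 1.114 mol/dm³.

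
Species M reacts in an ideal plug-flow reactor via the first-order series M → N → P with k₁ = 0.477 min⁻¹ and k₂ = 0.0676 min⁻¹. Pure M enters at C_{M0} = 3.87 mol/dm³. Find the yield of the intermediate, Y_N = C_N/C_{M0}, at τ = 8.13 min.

0.648

The intermediate concentration in a first-order A→B→C sequence is C_N = k₁C_{M0}(e^(−k₁τ) − e^(−k₂τ))/(k₂−k₁).
e^(−k₁τ) = e^(−0.477×8.13) = e^(−3.878) = 0.02069; e^(−k₂τ) = e^(−0.5496) = 0.5772.
C_N = 0.477×3.87/(0.0676−0.477) × (0.02069−0.5772) = (-4.509)×(-0.5565) = 2.509 mol/dm³.
Y_N = C_N/C_{M0} = 2.509/3.87 = 0.648.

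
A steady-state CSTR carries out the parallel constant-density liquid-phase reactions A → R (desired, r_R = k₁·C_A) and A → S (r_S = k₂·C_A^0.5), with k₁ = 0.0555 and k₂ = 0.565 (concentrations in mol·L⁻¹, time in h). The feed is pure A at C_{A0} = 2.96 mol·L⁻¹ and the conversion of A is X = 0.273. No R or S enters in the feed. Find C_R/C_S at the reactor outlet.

0.144

Exit C_A = C_{A0}(1−X) = 2.96×0.727 = 2.152 mol·L⁻¹.
Rates in a CSTR are evaluated at the outlet concentration: r_R = 0.0555×2.152 = 0.1194, r_S = 0.565×2.152^0.5 = 0.8288.
Overall selectivity = C_R/C_S = r_Rτ/(r_Sτ) = r_R/r_S = 0.144.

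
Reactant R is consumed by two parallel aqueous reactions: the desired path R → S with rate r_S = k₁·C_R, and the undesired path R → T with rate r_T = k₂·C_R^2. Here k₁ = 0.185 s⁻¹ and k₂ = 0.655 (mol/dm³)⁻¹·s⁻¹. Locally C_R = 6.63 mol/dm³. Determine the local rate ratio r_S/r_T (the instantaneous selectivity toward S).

0.0426

S_{S/T} = r_S/r_T = (k₁·C_R)/(k₂·C_R^2) = (k₁/k₂)·C_R⁻¹.
= (0.185×6.630) / (0.655×6.630^2) = 1.227/28.79 = 0.0426.
The undesired path is higher order in R, so low C_R (CSTR or dilute feed) favours S.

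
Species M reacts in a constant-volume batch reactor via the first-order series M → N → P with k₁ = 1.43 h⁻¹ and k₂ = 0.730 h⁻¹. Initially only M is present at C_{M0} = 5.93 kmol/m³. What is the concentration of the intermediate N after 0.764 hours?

For first-order series with pure M initially, C_N(t) = k₁C_{M0}/(k₂−k₁)·(e^(−k₁t) − e^(−k₂t)).
e^(−k₁t) = e^(−1.43×0.764) = e^(−1.093) = 0.3354; e^(−k₂t) = e^(−0.5577) = 0.5725.
C_N = 1.43×5.93/(0.730−1.43) × (0.3354−0.5725) = (-12.11)×(-0.2371) = 2.873 kmol/m³.

2.87 kmol/m³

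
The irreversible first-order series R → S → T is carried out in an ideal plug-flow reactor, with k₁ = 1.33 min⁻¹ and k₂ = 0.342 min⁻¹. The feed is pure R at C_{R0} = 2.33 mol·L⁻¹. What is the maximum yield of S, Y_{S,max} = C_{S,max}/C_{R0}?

0.625

For a first-order series the maximum intermediate yield is C_{S,max}/C_{R0} = (k₁/k₂)^[k₂/(k₂−k₁)].
= (1.33/0.342)^(0.342/(0.342−1.33)) = (3.889)^(-0.3462) = 0.6249.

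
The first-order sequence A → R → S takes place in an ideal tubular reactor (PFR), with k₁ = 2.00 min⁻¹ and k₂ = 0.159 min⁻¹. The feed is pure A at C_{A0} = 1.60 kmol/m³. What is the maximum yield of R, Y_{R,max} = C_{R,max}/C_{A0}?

0.804

For a first-order series the maximum intermediate yield is C_{R,max}/C_{A0} = (k₁/k₂)^[k₂/(k₂−k₁)].
= (2.00/0.159)^(0.159/(0.159−2.00)) = (12.58)^(-0.08637) = 0.8036.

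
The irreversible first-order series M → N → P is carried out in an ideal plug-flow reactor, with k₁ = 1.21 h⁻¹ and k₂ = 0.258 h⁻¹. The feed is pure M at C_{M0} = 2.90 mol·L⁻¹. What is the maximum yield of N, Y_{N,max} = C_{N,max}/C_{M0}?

Evaluating C_N at τ_opt = ln(k₂/k₁)/(k₂−k₁) gives C_{N,max}/C_{M0} = (k₁/k₂)^[k₂/(k₂−k₁)].
= (1.21/0.258)^(0.258/(0.258−1.21)) = (4.690)^(-0.2710) = 0.6578.

0.658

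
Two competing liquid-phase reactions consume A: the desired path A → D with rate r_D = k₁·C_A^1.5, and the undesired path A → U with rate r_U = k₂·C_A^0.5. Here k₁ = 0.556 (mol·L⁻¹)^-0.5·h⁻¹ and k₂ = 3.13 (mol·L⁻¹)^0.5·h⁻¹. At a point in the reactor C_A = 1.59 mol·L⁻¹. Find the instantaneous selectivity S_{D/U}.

S_{D/U} = r_D/r_U = (k₁·C_A^1.5)/(k₂·C_A^0.5) = (k₁/k₂)·C_A.
= (0.556×1.590^1.5) / (3.13×1.590^0.5) = 1.115/3.947 = 0.282.

0.282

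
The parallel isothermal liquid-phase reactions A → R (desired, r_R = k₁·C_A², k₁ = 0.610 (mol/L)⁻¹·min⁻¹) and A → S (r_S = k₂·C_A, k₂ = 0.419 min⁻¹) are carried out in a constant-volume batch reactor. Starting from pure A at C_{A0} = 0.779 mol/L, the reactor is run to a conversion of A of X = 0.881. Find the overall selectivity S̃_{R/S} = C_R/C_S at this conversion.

0.582

C_A = C_{A0}(1−X) = 0.09270 mol/L.
Along a PFR/batch, dC_S/dC_A = −r_S/(r_R+r_S) = −k₂/(k₂+k₁·C_A).
Integrating from C_{A0} to C_A: C_S = (0.419/0.610)·ln[(0.419+0.610·0.779)/(0.419+0.610·0.0927)] = 0.6869·ln(0.8942/0.4755) = 0.4337 mol/L.
Then C_R = (C_{A0}−C_A) − C_S = 0.6863 − 0.4337 = 0.2526 mol/L.
S̃_{R/S} = C_R/C_S = 0.2526/0.4337 = 0.582.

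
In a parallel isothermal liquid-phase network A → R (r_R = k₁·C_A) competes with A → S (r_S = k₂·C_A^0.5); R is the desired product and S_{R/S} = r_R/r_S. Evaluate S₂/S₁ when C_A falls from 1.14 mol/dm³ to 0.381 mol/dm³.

S_{R/S} = (k₁/k₂)·C_A^0.5, so S₂/S₁ = (C_{A,2}/C_{A,1})^0.5.
= (0.381/1.14)^0.5 = (0.3342)^0.5 = 0.578.

0.578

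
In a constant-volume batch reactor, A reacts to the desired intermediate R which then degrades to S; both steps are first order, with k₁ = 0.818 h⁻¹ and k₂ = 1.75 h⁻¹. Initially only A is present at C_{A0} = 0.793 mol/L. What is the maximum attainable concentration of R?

Evaluating C_R at t_opt = ln(k₂/k₁)/(k₂−k₁) gives C_{R,max}/C_{A0} = (k₁/k₂)^[k₂/(k₂−k₁)].
= (0.818/1.75)^(1.75/(1.75−0.818)) = (0.4674)^(1.878) = 0.2398.
C_{R,max} = 0.2398×0.793 = 0.190 mol/L.

0.190 mol/L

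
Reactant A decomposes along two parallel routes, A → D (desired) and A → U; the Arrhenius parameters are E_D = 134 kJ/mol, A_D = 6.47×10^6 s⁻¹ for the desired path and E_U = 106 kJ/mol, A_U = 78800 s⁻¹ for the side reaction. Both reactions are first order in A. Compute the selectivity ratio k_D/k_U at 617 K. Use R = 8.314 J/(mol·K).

0.350

With equal orders, S_{D/U} = k_D/k_U = (A_D/A_U)·exp[(E_U−E_D)/(RT)].
(E_U−E_D)/(RT) = (106−134)×10³/(8.314×617) = -28000/5130 = -5.458.
k_D/k_U = (6.47×10^6/78800)·exp(-5.458) = 82.11 × 0.004261 = 0.350.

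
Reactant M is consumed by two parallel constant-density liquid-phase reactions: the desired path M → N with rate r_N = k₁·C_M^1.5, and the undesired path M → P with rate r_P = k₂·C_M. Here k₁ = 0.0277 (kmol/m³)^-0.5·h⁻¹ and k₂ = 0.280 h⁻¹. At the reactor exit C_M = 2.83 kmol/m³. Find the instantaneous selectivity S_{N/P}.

S_{N/P} = r_N/r_P = (k₁·C_M^1.5)/(k₂·C_M) = (k₁/k₂)·C_M^0.5.
= (0.0277×2.830^1.5) / (0.280×2.830) = 0.1319/0.7924 = 0.166.

0.166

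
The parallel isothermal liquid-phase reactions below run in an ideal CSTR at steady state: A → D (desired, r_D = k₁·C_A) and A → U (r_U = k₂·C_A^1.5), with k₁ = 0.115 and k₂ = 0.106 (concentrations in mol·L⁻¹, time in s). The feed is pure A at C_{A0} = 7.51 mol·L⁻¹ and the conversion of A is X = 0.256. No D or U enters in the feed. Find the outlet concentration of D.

Exit C_A = C_{A0}(1−X) = 7.51×0.744 = 5.587 mol·L⁻¹.
Rates in a CSTR are evaluated at the outlet concentration: r_D = 0.115×5.587 = 0.6426, r_U = 0.106×5.587^1.5 = 1.400.
Fraction of consumed A going to D: r_D/(r_D+r_U) = 0.3146.
C_D = 0.3146·C_{A0}·X = 0.3146×7.51×0.256 = 0.605 mol·L⁻¹.

0.605 mol·L⁻¹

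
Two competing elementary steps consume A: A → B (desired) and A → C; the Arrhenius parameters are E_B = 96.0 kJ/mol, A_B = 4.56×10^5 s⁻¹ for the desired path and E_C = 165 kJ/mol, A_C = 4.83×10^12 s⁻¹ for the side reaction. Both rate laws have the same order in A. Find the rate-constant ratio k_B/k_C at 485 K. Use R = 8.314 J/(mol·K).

2.55

With equal orders, S_{B/C} = k_B/k_C = (A_B/A_C)·exp[(E_C−E_B)/(RT)].
(E_C−E_B)/(RT) = (165−96.0)×10³/(8.314×485) = 69000/4032 = 17.11.
k_B/k_C = (4.56×10^5/4.83×10^12)·exp(17.11) = 9.441×10^-8 × 2.701×10^7 = 2.55.
Since E_B < E_C, lowering the temperature improves selectivity toward B.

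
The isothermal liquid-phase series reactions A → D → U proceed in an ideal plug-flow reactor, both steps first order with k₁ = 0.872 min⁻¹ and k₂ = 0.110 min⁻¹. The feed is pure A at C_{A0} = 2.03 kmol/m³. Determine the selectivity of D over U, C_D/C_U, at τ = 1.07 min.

14.4

For first-order series with pure A initially, C_D(τ) = k₁C_{A0}/(k₂−k₁)·(e^(−k₁τ) − e^(−k₂τ)).
e^(−k₁τ) = e^(−0.872×1.07) = e^(−0.9330) = 0.3934; e^(−k₂τ) = e^(−0.1177) = 0.8890.
C_D = 0.872×2.03/(0.110−0.872) × (0.3934−0.8890) = (-2.323)×(-0.4956) = 1.151 kmol/m³.
C_A = C_{A0}e^(−k₁τ) = 0.7985 kmol/m³, so C_U = C_{A0}−C_A−C_D = 0.08017 kmol/m³; C_D/C_U = 14.4.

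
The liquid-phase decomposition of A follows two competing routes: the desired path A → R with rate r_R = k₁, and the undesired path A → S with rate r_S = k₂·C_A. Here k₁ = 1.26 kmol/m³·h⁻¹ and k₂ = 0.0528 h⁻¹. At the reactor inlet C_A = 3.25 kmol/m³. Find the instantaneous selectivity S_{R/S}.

7.34

S_{R/S} = r_R/r_S = (k₁)/(k₂·C_A) = (k₁/k₂)·C_A⁻¹.
= (1.26) / (0.0528×3.250) = 1.260/0.1716 = 7.34.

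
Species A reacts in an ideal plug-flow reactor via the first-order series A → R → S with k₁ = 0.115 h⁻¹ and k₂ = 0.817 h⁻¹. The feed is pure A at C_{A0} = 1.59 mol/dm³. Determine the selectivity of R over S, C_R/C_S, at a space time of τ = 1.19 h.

1.72

The intermediate concentration in a first-order A→B→C sequence is C_R = k₁C_{A0}(e^(−k₁τ) − e^(−k₂τ))/(k₂−k₁).
e^(−k₁τ) = e^(−0.115×1.19) = e^(−0.1368) = 0.8721; e^(−k₂τ) = e^(−0.9722) = 0.3782.
C_R = 0.115×1.59/(0.817−0.115) × (0.8721−0.3782) = 0.2605×0.4939 = 0.1286 mol/dm³.
C_A = C_{A0}e^(−k₁τ) = 1.387 mol/dm³, so C_S = C_{A0}−C_A−C_R = 0.07472 mol/dm³; C_R/C_S = 1.72.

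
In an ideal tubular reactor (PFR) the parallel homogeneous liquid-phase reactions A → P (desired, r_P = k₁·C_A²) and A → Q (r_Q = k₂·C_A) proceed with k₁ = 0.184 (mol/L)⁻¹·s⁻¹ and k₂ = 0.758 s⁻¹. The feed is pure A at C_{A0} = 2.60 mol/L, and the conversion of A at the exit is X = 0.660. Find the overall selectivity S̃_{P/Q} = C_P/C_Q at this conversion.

C_A = C_{A0}(1−X) = 0.8840 mol/L.
Along a PFR/batch, dC_Q/dC_A = −r_Q/(r_P+r_Q) = −k₂/(k₂+k₁·C_A).
Integrating from C_{A0} to C_A: C_Q = (0.758/0.184)·ln[(0.758+0.184·2.60)/(0.758+0.184·0.884)] = 4.120·ln(1.236/0.9207) = 1.215 mol/L.
Then C_P = (C_{A0}−C_A) − C_Q = 1.716 − 1.215 = 0.5013 mol/L.
S̃_{P/Q} = C_P/C_Q = 0.5013/1.215 = 0.413.

0.413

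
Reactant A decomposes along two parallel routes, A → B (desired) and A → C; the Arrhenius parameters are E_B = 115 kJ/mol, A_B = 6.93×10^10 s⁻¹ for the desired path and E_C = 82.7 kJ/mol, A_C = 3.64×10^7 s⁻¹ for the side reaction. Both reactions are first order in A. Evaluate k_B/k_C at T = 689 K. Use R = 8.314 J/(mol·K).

6.77

With equal orders, S_{B/C} = k_B/k_C = (A_B/A_C)·exp[(E_C−E_B)/(RT)].
(E_C−E_B)/(RT) = (82.7−115)×10³/(8.314×689) = -32300/5728 = -5.639.
k_B/k_C = (6.93×10^10/3.64×10^7)·exp(-5.639) = 1904 × 0.003558 = 6.77.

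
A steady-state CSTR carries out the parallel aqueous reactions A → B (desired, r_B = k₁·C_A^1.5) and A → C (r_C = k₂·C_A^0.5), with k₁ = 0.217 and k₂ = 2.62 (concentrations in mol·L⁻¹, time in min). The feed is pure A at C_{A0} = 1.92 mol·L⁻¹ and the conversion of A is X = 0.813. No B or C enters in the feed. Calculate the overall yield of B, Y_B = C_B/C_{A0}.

0.0235

Exit C_A = C_{A0}(1−X) = 1.92×0.187 = 0.3590 mol·L⁻¹.
Rates in a CSTR are evaluated at the outlet concentration: r_B = 0.217×0.3590^1.5 = 0.04668, r_C = 2.62×0.3590^0.5 = 1.570.
Fraction of consumed A going to B: r_B/(r_B+r_C) = 0.02888.
C_B = 0.02888·C_{A0}·X = 0.02888×1.92×0.813 = 0.0451 mol·L⁻¹; Y_B = C_B/C_{A0} = 0.0235.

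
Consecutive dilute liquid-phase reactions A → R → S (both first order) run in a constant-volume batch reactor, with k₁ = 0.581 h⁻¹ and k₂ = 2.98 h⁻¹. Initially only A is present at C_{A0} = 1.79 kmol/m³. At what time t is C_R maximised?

For first-order series the maximum of C_R occurs at t_opt = ln(k₂/k₁)/(k₂−k₁).
= ln(2.98/0.581)/(2.98−0.581) = ln(5.129)/2.399 = 1.635/2.399 = 0.682 h.

0.682 h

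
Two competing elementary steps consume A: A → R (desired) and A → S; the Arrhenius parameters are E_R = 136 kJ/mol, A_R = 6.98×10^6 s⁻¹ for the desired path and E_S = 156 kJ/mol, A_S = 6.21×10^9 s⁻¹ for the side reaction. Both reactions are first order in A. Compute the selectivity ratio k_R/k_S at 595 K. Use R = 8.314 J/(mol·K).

Since both paths have the same order in A, the concentration cancels and S_{R/S} = k_R/k_S = (A_R/A_S)·exp[(E_S−E_R)/(RT)].
(E_S−E_R)/(RT) = (156−136)×10³/(8.314×595) = 20000/4947 = 4.043.
k_R/k_S = (6.98×10^6/6.21×10^9)·exp(4.043) = 0.001124 × 57.00 = 0.0641.

0.0641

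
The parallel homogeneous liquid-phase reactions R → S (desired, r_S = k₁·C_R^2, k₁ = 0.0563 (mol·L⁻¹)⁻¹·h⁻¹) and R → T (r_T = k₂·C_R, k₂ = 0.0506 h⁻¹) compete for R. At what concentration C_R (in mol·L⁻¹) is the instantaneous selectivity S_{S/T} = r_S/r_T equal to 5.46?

S_{S/T} = (k₁/k₂)·C_R ⇒ C_R = S·k₂/k₁.
= 5.46×0.0506/0.0563 = 4.91 mol·L⁻¹.

4.91 mol·L⁻¹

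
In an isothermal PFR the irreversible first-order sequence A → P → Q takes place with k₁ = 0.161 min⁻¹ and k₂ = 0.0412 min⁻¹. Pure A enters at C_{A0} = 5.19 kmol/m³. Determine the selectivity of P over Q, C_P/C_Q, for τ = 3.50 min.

12.3

The intermediate concentration in a first-order A→B→C sequence is C_P = k₁C_{A0}(e^(−k₁τ) − e^(−k₂τ))/(k₂−k₁).
e^(−k₁τ) = e^(−0.161×3.50) = e^(−0.5635) = 0.5692; e^(−k₂τ) = e^(−0.1442) = 0.8657.
C_P = 0.161×5.19/(0.0412−0.161) × (0.5692−0.8657) = (-6.975)×(-0.2965) = 2.068 kmol/m³.
C_A = C_{A0}e^(−k₁τ) = 2.954 kmol/m³, so C_Q = C_{A0}−C_A−C_P = 0.1677 kmol/m³; C_P/C_Q = 12.3.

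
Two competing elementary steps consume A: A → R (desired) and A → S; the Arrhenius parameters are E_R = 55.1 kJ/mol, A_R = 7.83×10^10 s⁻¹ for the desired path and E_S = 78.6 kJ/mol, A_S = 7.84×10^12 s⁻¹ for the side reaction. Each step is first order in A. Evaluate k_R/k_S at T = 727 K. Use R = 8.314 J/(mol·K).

Since both paths have the same order in A, the concentration cancels and S_{R/S} = k_R/k_S = (A_R/A_S)·exp[(E_S−E_R)/(RT)].
(E_S−E_R)/(RT) = (78.6−55.1)×10³/(8.314×727) = 23500/6044 = 3.888.
k_R/k_S = (7.83×10^10/7.84×10^12)·exp(3.888) = 0.009987 × 48.81 = 0.487.

0.487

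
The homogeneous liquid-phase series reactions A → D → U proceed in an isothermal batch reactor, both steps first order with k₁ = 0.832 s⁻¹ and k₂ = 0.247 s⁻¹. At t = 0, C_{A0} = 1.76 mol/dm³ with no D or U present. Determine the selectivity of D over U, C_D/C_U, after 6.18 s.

0.434

Solving the coupled first-order balances gives C_D(t) = [k₁/(k₂−k₁)]·C_{A0}·(e^(−k₁t) − e^(−k₂t)).
e^(−k₁t) = e^(−0.832×6.18) = e^(−5.142) = 0.005847; e^(−k₂t) = e^(−1.526) = 0.2173.
C_D = 0.832×1.76/(0.247−0.832) × (0.005847−0.2173) = (-2.503)×(-0.2115) = 0.5293 mol/dm³.
C_A = C_{A0}e^(−k₁t) = 0.01029 mol/dm³, so C_U = C_{A0}−C_A−C_D = 1.220 mol/dm³; C_D/C_U = 0.434.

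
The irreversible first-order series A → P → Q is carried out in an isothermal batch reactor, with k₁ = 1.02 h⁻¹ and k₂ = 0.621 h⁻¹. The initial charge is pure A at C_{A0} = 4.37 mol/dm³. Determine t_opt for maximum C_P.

The intermediate peaks when r₁ = r₂, i.e. k₁e^(−k₁t) = k₂e^(−k₂t), giving t_opt = ln(k₂/k₁)/(k₂−k₁).
= ln(0.621/1.02)/(0.621−1.02) = ln(0.6088)/-0.3990 = -0.4962/-0.3990 = 1.24 h.

1.24 h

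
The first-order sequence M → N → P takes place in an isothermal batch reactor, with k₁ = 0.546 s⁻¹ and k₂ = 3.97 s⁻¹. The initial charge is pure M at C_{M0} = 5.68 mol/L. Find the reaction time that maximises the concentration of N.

Setting dC_N/dt = 0 gives t_opt = ln(k₂/k₁)/(k₂−k₁).
= ln(3.97/0.546)/(3.97−0.546) = ln(7.271)/3.424 = 1.984/3.424 = 0.579 s.

0.579 s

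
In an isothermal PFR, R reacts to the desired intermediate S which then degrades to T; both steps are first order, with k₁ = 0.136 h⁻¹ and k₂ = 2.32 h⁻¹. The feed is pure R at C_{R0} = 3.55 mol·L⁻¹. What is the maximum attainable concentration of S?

For a first-order series the maximum intermediate yield is C_{S,max}/C_{R0} = (k₁/k₂)^[k₂/(k₂−k₁)].
= (0.136/2.32)^(2.32/(2.32−0.136)) = (0.05862)^(1.062) = 0.04913.
C_{S,max} = 0.04913×3.55 = 0.174 mol·L⁻¹.

0.174 mol·L⁻¹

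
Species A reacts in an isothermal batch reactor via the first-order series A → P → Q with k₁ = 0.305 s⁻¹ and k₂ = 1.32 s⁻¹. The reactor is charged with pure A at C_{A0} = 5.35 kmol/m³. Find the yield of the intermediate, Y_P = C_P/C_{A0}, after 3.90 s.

0.0897

Solving the coupled first-order balances gives C_P(t) = [k₁/(k₂−k₁)]·C_{A0}·(e^(−k₁t) − e^(−k₂t)).
e^(−k₁t) = e^(−0.305×3.90) = e^(−1.190) = 0.3044; e^(−k₂t) = e^(−5.148) = 0.005811.
C_P = 0.305×5.35/(1.32−0.305) × (0.3044−0.005811) = 1.608×0.2986 = 0.4800 kmol/m³.
Y_P = C_P/C_{A0} = 0.4800/5.35 = 0.0897.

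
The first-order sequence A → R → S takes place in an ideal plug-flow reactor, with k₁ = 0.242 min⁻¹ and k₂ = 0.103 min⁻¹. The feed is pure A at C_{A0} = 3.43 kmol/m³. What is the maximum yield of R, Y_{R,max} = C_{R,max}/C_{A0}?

0.531

Evaluating C_R at τ_opt = ln(k₂/k₁)/(k₂−k₁) gives C_{R,max}/C_{A0} = (k₁/k₂)^[k₂/(k₂−k₁)].
= (0.242/0.103)^(0.103/(0.103−0.242)) = (2.350)^(-0.7410) = 0.5310.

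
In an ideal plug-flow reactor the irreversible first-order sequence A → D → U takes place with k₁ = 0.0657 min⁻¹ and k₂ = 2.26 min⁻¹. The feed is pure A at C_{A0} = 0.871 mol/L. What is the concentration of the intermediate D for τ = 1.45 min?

0.0227 mol/L

For first-order series with pure A initially, C_D(τ) = k₁C_{A0}/(k₂−k₁)·(e^(−k₁τ) − e^(−k₂τ)).
e^(−k₁τ) = e^(−0.0657×1.45) = e^(−0.09526) = 0.9091; e^(−k₂τ) = e^(−3.277) = 0.03774.
C_D = 0.0657×0.871/(2.26−0.0657) × (0.9091−0.03774) = 0.02608×0.8714 = 0.02272 mol/L.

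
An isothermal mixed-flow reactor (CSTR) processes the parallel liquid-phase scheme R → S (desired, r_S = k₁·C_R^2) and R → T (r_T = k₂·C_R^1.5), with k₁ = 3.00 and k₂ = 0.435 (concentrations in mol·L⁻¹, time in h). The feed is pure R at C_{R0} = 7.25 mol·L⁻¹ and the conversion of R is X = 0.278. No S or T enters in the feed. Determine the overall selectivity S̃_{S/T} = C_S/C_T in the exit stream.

15.8

Exit C_R = C_{R0}(1−X) = 7.25×0.722 = 5.234 mol·L⁻¹.
Rates in a CSTR are evaluated at the outlet concentration: r_S = 3.00×5.234^2 = 82.20, r_T = 0.435×5.234^1.5 = 5.210.
Overall selectivity = C_S/C_T = r_Sτ/(r_Tτ) = r_S/r_T = 15.8.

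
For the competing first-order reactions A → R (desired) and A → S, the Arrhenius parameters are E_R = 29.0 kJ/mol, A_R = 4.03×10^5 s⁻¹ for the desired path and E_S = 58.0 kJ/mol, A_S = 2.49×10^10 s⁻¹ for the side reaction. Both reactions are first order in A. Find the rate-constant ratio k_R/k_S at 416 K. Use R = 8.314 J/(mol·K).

0.0709

k_R/k_S = (A_R/A_S)·exp[−(E_R−E_S)/(RT)] = (A_R/A_S)·exp[(E_S−E_R)/(RT)].
(E_S−E_R)/(RT) = (58.0−29.0)×10³/(8.314×416) = 29000/3459 = 8.385.
k_R/k_S = (4.03×10^5/2.49×10^10)·exp(8.385) = 1.618×10^-5 × 4380 = 0.0709.
Since E_R < E_S, lowering the temperature improves selectivity toward R.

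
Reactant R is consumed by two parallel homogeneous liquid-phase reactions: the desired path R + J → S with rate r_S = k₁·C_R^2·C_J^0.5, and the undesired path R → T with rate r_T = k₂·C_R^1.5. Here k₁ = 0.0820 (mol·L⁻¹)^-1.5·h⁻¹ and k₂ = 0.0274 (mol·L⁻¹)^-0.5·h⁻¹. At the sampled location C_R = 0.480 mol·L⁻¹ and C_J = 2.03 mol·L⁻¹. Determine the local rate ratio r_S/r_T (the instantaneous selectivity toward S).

S_{S/T} = r_S/r_T = (k₁·C_R^2·C_J^0.5)/(k₂·C_R^1.5) = (k₁/k₂)·C_R^0.5·C_J^0.5.
= (0.0820×0.4800^2×2.030^0.5) / (0.0274×0.4800^1.5) = 0.02692/0.009112 = 2.95.
Since the desired path is higher order in R, keeping C_R high (PFR or concentrated feed) favours S.

2.95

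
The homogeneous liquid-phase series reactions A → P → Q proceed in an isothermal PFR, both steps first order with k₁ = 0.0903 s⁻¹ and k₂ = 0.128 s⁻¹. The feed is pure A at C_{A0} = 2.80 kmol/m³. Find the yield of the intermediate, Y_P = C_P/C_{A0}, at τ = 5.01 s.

For first-order series with pure A initially, C_P(τ) = k₁C_{A0}/(k₂−k₁)·(e^(−k₁τ) − e^(−k₂τ)).
e^(−k₁τ) = e^(−0.0903×5.01) = e^(−0.4524) = 0.6361; e^(−k₂τ) = e^(−0.6413) = 0.5266.
C_P = 0.0903×2.80/(0.128−0.0903) × (0.6361−0.5266) = 6.707×0.1095 = 0.7342 kmol/m³.
Y_P = C_P/C_{A0} = 0.7342/2.80 = 0.262.

0.262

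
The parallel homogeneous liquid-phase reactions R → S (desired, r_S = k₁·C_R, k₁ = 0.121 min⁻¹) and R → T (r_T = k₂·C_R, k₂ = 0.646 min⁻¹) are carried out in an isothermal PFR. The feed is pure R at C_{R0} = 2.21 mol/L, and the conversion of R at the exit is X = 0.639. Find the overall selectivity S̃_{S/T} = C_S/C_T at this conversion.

0.187

C_R = C_{R0}(1−X) = 0.7978 mol/L.
Both paths are first order in R, so the instantaneous fraction to S is constant: dC_S/d(−C_R) = k₁/(k₁+k₂) = 0.1578.
C_S = 0.1578·(C_{R0}−C_R) = 0.1578×1.412 = 0.223 mol/L.
C_T = (C_{R0}−C_R)−C_S = 1.189 mol/L; S̃_{S/T} = 0.2228/1.189 = 0.187.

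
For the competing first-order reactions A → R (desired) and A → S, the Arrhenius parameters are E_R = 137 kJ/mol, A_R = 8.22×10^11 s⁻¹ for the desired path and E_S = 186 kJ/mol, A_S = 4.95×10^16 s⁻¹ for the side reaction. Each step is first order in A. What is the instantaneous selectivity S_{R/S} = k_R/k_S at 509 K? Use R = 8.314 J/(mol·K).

With equal orders, S_{R/S} = k_R/k_S = (A_R/A_S)·exp[(E_S−E_R)/(RT)].
(E_S−E_R)/(RT) = (186−137)×10³/(8.314×509) = 49000/4232 = 11.58.
k_R/k_S = (8.22×10^11/4.95×10^16)·exp(11.58) = 1.661×10^-5 × 1.068×10^5 = 1.77.
Since E_R < E_S, lowering the temperature improves selectivity toward R.

1.77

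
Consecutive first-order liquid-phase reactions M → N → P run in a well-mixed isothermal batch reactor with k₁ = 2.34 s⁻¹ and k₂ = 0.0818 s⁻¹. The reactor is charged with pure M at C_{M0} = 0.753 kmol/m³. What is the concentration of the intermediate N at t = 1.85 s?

0.660 kmol/m³

For first-order series with pure M initially, C_N(t) = k₁C_{M0}/(k₂−k₁)·(e^(−k₁t) − e^(−k₂t)).
e^(−k₁t) = e^(−2.34×1.85) = e^(−4.329) = 0.01318; e^(−k₂t) = e^(−0.1513) = 0.8596.
C_N = 2.34×0.753/(0.0818−2.34) × (0.01318−0.8596) = (-0.7803)×(-0.8464) = 0.6604 kmol/m³.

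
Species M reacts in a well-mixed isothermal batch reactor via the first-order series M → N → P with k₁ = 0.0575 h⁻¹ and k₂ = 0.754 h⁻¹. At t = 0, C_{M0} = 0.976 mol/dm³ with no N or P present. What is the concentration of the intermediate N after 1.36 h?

Solving the coupled first-order balances gives C_N(t) = [k₁/(k₂−k₁)]·C_{M0}·(e^(−k₁t) − e^(−k₂t)).
e^(−k₁t) = e^(−0.0575×1.36) = e^(−0.07820) = 0.9248; e^(−k₂t) = e^(−1.025) = 0.3586.
C_N = 0.0575×0.976/(0.754−0.0575) × (0.9248−0.3586) = 0.08057×0.5661 = 0.04562 mol/dm³.

0.0456 mol/dm³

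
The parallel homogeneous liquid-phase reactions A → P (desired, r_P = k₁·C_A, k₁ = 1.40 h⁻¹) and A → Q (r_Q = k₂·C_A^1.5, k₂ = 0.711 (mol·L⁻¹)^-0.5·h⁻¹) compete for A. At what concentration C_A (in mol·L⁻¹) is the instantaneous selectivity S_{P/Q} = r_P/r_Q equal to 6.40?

0.0947 mol·L⁻¹

S_{P/Q} = (k₁/k₂)·C_A^-0.5 ⇒ C_A = (S·k₂/k₁)^(-2).
= (6.40×0.711/1.40)^(-2) = (3.250)^(-2) = 0.0947 mol·L⁻¹.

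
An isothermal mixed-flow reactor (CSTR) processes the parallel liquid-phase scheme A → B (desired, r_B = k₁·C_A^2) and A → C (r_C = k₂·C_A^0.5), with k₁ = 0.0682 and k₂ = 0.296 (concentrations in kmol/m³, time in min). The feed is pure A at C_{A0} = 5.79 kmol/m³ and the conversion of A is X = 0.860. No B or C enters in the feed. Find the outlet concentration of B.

0.717 kmol/m³

Exit C_A = C_{A0}(1−X) = 5.79×0.140 = 0.8106 kmol/m³.
In a CSTR the entire volume is at exit conditions, so r_B = 0.0682×0.8106^2 = 0.04481 and r_C = 0.296×0.8106^0.5 = 0.2665.
Fraction of consumed A going to B: r_B/(r_B+r_C) = 0.1439.
C_B = 0.1439·C_{A0}·X = 0.1439×5.79×0.860 = 0.717 kmol/m³.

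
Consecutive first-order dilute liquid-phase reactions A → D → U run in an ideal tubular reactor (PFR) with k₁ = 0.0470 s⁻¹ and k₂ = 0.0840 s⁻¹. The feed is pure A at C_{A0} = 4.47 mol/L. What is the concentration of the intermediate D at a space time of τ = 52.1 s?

Solving the coupled first-order balances gives C_D(τ) = [k₁/(k₂−k₁)]·C_{A0}·(e^(−k₁τ) − e^(−k₂τ)).
e^(−k₁τ) = e^(−0.0470×52.1) = e^(−2.449) = 0.08641; e^(−k₂τ) = e^(−4.376) = 0.01257.
C_D = 0.0470×4.47/(0.0840−0.0470) × (0.08641−0.01257) = 5.678×0.07384 = 0.4192 mol/L.

0.419 mol/L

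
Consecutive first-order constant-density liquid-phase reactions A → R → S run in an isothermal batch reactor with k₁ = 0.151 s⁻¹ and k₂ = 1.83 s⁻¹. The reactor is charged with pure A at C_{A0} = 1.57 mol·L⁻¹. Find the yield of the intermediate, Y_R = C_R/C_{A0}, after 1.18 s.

The intermediate concentration in a first-order A→B→C sequence is C_R = k₁C_{A0}(e^(−k₁t) − e^(−k₂t))/(k₂−k₁).
e^(−k₁t) = e^(−0.151×1.18) = e^(−0.1782) = 0.8368; e^(−k₂t) = e^(−2.159) = 0.1154.
C_R = 0.151×1.57/(1.83−0.151) × (0.8368−0.1154) = 0.1412×0.7214 = 0.1019 mol·L⁻¹.
Y_R = C_R/C_{A0} = 0.1019/1.57 = 0.0649.

0.0649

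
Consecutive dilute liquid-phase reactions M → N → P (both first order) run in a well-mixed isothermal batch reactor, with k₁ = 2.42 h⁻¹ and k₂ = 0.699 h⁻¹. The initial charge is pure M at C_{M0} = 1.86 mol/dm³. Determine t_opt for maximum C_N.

0.722 h

For first-order series the maximum of C_N occurs at t_opt = ln(k₂/k₁)/(k₂−k₁).
= ln(0.699/2.42)/(0.699−2.42) = ln(0.2888)/-1.721 = -1.242/-1.721 = 0.722 h.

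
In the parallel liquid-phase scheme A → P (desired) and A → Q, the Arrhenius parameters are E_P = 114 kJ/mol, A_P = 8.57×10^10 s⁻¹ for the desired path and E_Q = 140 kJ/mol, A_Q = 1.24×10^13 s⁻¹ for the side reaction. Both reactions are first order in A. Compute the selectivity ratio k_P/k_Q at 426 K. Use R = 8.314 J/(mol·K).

10.7

With equal orders, S_{P/Q} = k_P/k_Q = (A_P/A_Q)·exp[(E_Q−E_P)/(RT)].
(E_Q−E_P)/(RT) = (140−114)×10³/(8.314×426) = 26000/3542 = 7.341.
k_P/k_Q = (8.57×10^10/1.24×10^13)·exp(7.341) = 0.006911 × 1542 = 10.7.
Since E_P < E_Q, lowering the temperature improves selectivity toward P.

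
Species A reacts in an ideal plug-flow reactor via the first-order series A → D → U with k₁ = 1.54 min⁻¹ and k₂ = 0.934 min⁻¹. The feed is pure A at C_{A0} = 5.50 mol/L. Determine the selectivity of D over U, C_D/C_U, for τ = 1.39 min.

0.810

Solving the coupled first-order balances gives C_D(τ) = [k₁/(k₂−k₁)]·C_{A0}·(e^(−k₁τ) − e^(−k₂τ)).
e^(−k₁τ) = e^(−1.54×1.39) = e^(−2.141) = 0.1176; e^(−k₂τ) = e^(−1.298) = 0.2730.
C_D = 1.54×5.50/(0.934−1.54) × (0.1176−0.2730) = (-13.98)×(-0.1554) = 2.172 mol/L.
C_A = C_{A0}e^(−k₁τ) = 0.6467 mol/L, so C_U = C_{A0}−C_A−C_D = 2.681 mol/L; C_D/C_U = 0.810.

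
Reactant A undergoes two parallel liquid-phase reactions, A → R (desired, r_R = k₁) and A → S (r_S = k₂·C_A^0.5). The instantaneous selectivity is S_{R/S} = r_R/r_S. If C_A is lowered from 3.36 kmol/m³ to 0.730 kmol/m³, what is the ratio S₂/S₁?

S_{R/S} = (k₁/k₂)·C_A^-0.5, so S₂/S₁ = (C_{A,2}/C_{A,1})^-0.5.
= (0.730/3.36)^(-0.5) = (0.2173)^(-0.5) = 2.15.

2.15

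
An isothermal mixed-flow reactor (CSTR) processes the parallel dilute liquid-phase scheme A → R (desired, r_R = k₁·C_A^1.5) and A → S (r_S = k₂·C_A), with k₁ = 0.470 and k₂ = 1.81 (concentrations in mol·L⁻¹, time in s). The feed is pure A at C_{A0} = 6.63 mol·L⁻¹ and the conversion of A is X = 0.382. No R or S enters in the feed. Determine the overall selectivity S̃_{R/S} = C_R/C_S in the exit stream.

Exit C_A = C_{A0}(1−X) = 6.63×0.618 = 4.097 mol·L⁻¹.
In a CSTR the entire volume is at exit conditions, so r_R = 0.470×4.097^1.5 = 3.898 and r_S = 1.81×4.097 = 7.416.
Overall selectivity = C_R/C_S = r_Rτ/(r_Sτ) = r_R/r_S = 0.526.

0.526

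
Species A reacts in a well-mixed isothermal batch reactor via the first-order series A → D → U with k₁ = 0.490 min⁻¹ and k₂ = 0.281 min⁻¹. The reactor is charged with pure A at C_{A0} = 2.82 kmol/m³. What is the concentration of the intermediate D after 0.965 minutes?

0.921 kmol/m³

The intermediate concentration in a first-order A→B→C sequence is C_D = k₁C_{A0}(e^(−k₁t) − e^(−k₂t))/(k₂−k₁).
e^(−k₁t) = e^(−0.490×0.965) = e^(−0.4728) = 0.6232; e^(−k₂t) = e^(−0.2712) = 0.7625.
C_D = 0.490×2.82/(0.281−0.490) × (0.6232−0.7625) = (-6.611)×(-0.1393) = 0.9208 kmol/m³.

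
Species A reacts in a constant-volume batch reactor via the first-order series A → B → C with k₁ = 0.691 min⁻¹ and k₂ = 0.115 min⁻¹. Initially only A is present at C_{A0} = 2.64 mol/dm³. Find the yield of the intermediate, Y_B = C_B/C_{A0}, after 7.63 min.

For first-order series with pure A initially, C_B(t) = k₁C_{A0}/(k₂−k₁)·(e^(−k₁t) − e^(−k₂t)).
e^(−k₁t) = e^(−0.691×7.63) = e^(−5.272) = 0.005132; e^(−k₂t) = e^(−0.8775) = 0.4158.
C_B = 0.691×2.64/(0.115−0.691) × (0.005132−0.4158) = (-3.167)×(-0.4107) = 1.301 mol/dm³.
Y_B = C_B/C_{A0} = 1.301/2.64 = 0.493.

0.493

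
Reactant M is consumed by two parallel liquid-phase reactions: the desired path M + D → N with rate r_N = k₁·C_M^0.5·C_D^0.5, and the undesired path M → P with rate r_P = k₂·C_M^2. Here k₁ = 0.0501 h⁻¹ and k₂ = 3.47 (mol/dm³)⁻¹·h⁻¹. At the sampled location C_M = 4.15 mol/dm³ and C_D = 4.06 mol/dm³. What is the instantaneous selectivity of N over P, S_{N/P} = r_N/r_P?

0.00344

S_{N/P} = r_N/r_P = (k₁·C_M^0.5·C_D^0.5)/(k₂·C_M^2) = (k₁/k₂)·C_M^-1.5·C_D^0.5.
= (0.0501×4.150^0.5×4.060^0.5) / (3.47×4.150^2) = 0.2056/59.76 = 0.00344.
The undesired path is higher order in M, so low C_M (CSTR or dilute feed) favours N.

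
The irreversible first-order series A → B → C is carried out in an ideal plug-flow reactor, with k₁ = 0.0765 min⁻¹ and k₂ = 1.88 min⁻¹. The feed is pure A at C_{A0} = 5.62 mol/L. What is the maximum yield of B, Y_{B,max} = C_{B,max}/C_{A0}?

At the optimum, C_{B,max}/C_{A0} = (k₁/k₂)^[k₂/(k₂−k₁)].
= (0.0765/1.88)^(1.88/(1.88−0.0765)) = (0.04069)^(1.042) = 0.03552.

0.0355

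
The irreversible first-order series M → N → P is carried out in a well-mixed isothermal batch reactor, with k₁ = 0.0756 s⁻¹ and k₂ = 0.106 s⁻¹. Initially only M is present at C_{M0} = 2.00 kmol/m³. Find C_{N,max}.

At the optimum, C_{N,max}/C_{M0} = (k₁/k₂)^[k₂/(k₂−k₁)].
= (0.0756/0.106)^(0.106/(0.106−0.0756)) = (0.7132)^(3.487) = 0.3077.
C_{N,max} = 0.3077×2.00 = 0.615 kmol/m³.

0.615 kmol/m³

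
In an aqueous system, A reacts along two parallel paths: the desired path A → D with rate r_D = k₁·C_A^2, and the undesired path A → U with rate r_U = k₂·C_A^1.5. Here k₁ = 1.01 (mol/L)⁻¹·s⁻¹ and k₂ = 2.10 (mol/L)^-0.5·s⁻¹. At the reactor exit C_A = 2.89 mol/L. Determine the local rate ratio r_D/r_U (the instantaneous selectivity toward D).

0.818

S_{D/U} = r_D/r_U = (k₁·C_A^2)/(k₂·C_A^1.5) = (k₁/k₂)·C_A^0.5.
= (1.01×2.890^2) / (2.10×2.890^1.5) = 8.436/10.32 = 0.818.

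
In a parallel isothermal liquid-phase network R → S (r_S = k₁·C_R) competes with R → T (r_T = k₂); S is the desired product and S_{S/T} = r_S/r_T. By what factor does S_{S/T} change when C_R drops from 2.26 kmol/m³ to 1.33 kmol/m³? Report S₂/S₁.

0.588

S_{S/T} = (k₁/k₂)·C_R, so S₂/S₁ = (C_{R,2}/C_{R,1}).
= 1.33/2.26 = 0.588.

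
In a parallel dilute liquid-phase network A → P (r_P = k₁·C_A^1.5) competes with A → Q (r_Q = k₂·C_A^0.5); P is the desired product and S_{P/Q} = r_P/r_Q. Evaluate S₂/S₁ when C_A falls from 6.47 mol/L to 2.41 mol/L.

S_{P/Q} = (k₁/k₂)·C_A, so S₂/S₁ = (C_{A,2}/C_{A,1}).
= 2.41/6.47 = 0.372.

0.372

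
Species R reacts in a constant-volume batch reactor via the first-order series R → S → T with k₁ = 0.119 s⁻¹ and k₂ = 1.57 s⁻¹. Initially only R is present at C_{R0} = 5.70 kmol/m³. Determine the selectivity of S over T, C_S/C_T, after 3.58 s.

0.181

Solving the coupled first-order balances gives C_S(t) = [k₁/(k₂−k₁)]·C_{R0}·(e^(−k₁t) − e^(−k₂t)).
e^(−k₁t) = e^(−0.119×3.58) = e^(−0.4260) = 0.6531; e^(−k₂t) = e^(−5.621) = 0.003622.
C_S = 0.119×5.70/(1.57−0.119) × (0.6531−0.003622) = 0.4675×0.6495 = 0.3036 kmol/m³.
C_R = C_{R0}e^(−k₁t) = 3.723 kmol/m³, so C_T = C_{R0}−C_R−C_S = 1.674 kmol/m³; C_S/C_T = 0.181.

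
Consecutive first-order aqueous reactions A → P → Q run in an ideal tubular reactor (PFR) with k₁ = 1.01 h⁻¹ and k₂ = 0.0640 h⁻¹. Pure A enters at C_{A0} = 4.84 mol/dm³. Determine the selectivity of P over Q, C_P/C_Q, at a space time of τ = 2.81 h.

7.40

Solving the coupled first-order balances gives C_P(τ) = [k₁/(k₂−k₁)]·C_{A0}·(e^(−k₁τ) − e^(−k₂τ)).
e^(−k₁τ) = e^(−1.01×2.81) = e^(−2.838) = 0.05854; e^(−k₂τ) = e^(−0.1798) = 0.8354.
C_P = 1.01×4.84/(0.0640−1.01) × (0.05854−0.8354) = (-5.167)×(-0.7769) = 4.014 mol/dm³.
C_A = C_{A0}e^(−k₁τ) = 0.2833 mol/dm³, so C_Q = C_{A0}−C_A−C_P = 0.5423 mol/dm³; C_P/C_Q = 7.40.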